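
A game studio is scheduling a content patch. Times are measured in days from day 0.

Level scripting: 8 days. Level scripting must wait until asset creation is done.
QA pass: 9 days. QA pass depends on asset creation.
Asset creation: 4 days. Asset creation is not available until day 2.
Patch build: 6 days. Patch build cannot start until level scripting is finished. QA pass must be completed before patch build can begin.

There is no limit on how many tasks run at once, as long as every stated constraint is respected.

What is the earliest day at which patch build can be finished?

After its own release at day 2, asset creation can start at day 2 and finishes at day 6.
QA pass waits on asset creation (finishes day 6), so it starts at day 6 and finishes at 6 + 9 = day 15.
Level scripting waits on asset creation (finishes day 6), so it starts at day 6 and finishes at 6 + 8 = day 14.
Patch build needs all of level scripting (finishes day 14); QA pass (finishes day 15). That puts its earliest start at day 15; it finishes at 15 + 6 = day 21.

21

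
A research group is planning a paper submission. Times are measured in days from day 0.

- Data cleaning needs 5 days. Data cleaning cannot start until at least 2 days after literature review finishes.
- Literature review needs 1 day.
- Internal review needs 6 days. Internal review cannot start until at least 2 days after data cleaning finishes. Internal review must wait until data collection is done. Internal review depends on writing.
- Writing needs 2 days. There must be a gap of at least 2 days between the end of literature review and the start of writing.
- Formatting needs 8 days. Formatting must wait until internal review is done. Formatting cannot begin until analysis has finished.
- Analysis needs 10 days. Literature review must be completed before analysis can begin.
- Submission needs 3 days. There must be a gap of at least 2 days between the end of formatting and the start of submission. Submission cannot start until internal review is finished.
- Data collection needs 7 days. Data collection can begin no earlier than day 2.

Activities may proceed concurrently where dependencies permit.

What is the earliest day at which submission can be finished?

Data collection cannot begin until its own release at day 2. It runs from day 2 to 2 + 7 = day 9.
Literature review has no prerequisites, so it starts at day 0 and finishes at day 1.
Writing waits on literature review (finishes day 1, plus 2-day gap → day 3), so it starts at day 3 and finishes at 3 + 2 = day 5.
Analysis waits on literature review (finishes day 1), so it starts at day 1 and finishes at 1 + 10 = day 11.
After literature review (finishes day 1, plus 2-day gap → day 3), data cleaning can start at day 3 and finishes at day 8.
Internal review needs all of data cleaning (finishes day 8, plus 2-day gap → day 10); data collection (finishes day 9); writing (finishes day 5). That puts its earliest start at day 10; it finishes at 10 + 6 = day 16.
Formatting has to wait for internal review (finishes day 16); analysis (finishes day 11). The latest of these is day 16, so formatting runs day 16 to 16 + 8 = day 24.
Submission cannot start until formatting (finishes day 24, plus 2-day gap → day 26); internal review (finishes day 16). The controlling bound is day 26, so submission finishes at 26 + 3 = day 29.

29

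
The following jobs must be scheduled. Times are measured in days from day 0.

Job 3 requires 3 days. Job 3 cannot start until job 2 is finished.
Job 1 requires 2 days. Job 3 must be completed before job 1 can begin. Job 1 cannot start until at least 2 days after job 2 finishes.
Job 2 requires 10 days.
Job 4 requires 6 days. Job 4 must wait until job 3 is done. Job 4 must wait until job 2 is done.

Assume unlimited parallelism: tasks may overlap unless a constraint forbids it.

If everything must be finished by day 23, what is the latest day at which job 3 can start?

To finish by day 23, job 1 (duration 2) must start no later than day 21.
To finish by day 23, job 4 (duration 6) must start no later than day 17.
Job 3 must finish in time for job 1 (must start by day 21); job 4 (must start by day 17). The tightest is day 17, so job 3 must start by 17 − 3 = day 14.

14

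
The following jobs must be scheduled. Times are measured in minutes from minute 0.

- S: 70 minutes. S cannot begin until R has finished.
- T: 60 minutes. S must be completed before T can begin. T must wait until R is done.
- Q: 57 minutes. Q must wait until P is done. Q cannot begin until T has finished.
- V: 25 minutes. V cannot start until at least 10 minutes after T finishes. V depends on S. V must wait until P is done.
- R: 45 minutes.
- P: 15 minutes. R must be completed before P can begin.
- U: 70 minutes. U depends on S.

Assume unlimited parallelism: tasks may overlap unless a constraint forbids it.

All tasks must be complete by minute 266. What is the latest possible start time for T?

To finish by minute 266, Q (duration 57) must start no later than minute 209.
V has no dependents, so it just needs to finish by minute 266. Starting by 266 − 25 = minute 241 achieves that.
T feeds Q (must start by minute 209); V (must start by minute 241, minus 10-minute gap → minute 231). Taking the minimum, T must finish by minute 209 and start by 209 − 60 = minute 149.

149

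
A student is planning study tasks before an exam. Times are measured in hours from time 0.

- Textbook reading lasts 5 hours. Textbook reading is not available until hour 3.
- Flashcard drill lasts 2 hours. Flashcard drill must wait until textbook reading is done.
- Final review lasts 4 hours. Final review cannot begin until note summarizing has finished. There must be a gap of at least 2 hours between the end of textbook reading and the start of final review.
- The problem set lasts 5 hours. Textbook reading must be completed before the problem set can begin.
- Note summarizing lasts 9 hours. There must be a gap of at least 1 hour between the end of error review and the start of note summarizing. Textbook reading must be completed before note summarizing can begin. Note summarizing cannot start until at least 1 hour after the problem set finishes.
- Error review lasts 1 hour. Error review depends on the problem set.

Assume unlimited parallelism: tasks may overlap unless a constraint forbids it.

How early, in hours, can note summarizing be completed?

24

Textbook reading waits on its own release at hour 3, so it starts at hour 3 and finishes at 3 + 5 = hour 8.
After textbook reading (finishes hour 8), the problem set can start at hour 8 and finishes at hour 13.
Error review cannot begin until the problem set (finishes hour 13). It runs from hour 13 to 13 + 1 = hour 14.
Note summarizing has to wait for error review (finishes hour 14, plus 1-hour gap → hour 15); textbook reading (finishes hour 8); the problem set (finishes hour 13, plus 1-hour gap → hour 14). The latest of these is hour 15, so note summarizing runs hour 15 to 15 + 9 = hour 24.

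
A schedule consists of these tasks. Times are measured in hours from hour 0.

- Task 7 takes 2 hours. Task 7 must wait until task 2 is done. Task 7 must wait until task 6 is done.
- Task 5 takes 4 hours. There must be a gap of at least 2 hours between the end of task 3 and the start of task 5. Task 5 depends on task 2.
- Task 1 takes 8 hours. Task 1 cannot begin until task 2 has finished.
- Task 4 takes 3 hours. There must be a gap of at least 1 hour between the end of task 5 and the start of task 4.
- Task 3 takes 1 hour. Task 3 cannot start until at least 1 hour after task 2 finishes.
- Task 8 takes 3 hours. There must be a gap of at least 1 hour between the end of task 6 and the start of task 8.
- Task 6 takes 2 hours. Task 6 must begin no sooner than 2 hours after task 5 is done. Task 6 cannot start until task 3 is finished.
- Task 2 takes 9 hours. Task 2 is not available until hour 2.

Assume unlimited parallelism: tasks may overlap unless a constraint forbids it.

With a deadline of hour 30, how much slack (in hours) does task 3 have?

3

Task 2 waits on its own release at hour 2, so it starts at hour 2 and finishes at 2 + 9 = hour 11.
Task 3 waits on task 2 (finishes hour 11, plus 1-hour gap → hour 12), so it starts at hour 12 and finishes at 12 + 1 = hour 13.

Working backward from the deadline:
Nothing follows task 4; the deadline of hour 30 is its only limit. It must start by 30 − 3 = hour 27.
Task 7 has no dependents, so it just needs to finish by hour 30. Starting by 30 − 2 = hour 28 achieves that.
Task 8 must finish by hour 30; it takes 3 hours, so it must start by 30 − 3 = hour 27.
Task 6 must finish in time for task 7 (must start by hour 28); task 8 (must start by hour 27, minus 1-hour gap → hour 26). The tightest is hour 26, so task 6 must start by 26 − 2 = hour 24.
Task 5 has several dependents: task 4 (must start by hour 27, minus 1-hour gap → hour 26); task 6 (must start by hour 24, minus 2-hour gap → hour 22). The earliest of those limits is hour 22, so task 5 must start by 22 − 4 = hour 18.
Task 3 has several dependents: task 5 (must start by hour 18, minus 2-hour gap → hour 16); task 6 (must start by hour 24). The earliest of those limits is hour 16, so task 3 must start by 16 − 1 = hour 15.
So task 3 can start as early as hour 12 and as late as hour 15, giving 15 − 12 = 3 hours of slack.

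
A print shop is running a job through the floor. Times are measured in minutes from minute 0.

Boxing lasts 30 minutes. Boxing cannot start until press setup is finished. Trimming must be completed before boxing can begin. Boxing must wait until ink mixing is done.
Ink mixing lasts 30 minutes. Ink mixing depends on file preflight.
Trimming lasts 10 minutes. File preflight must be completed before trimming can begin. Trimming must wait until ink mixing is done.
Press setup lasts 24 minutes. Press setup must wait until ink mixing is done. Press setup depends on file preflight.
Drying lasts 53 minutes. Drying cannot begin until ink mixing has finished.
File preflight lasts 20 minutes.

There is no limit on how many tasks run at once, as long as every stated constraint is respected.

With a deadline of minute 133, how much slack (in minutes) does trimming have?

Nothing blocks file preflight, so it runs from minute 0 to minute 20.
After file preflight (finishes minute 20), ink mixing can start at minute 20 and finishes at minute 50.
Trimming has to wait for file preflight (finishes minute 20); ink mixing (finishes minute 50). The latest of these is minute 50, so trimming runs minute 50 to 50 + 10 = minute 60.

Working backward from the deadline:
Nothing follows boxing; the deadline of minute 133 is its only limit. It must start by 133 − 30 = minute 103.
Since boxing (must start by minute 103) depends on it, trimming must finish by minute 103. Backing off its 10-minute duration gives a latest start of minute 93.
So trimming can start as early as minute 50 and as late as minute 93, giving 93 − 50 = 43 minutes of slack.

43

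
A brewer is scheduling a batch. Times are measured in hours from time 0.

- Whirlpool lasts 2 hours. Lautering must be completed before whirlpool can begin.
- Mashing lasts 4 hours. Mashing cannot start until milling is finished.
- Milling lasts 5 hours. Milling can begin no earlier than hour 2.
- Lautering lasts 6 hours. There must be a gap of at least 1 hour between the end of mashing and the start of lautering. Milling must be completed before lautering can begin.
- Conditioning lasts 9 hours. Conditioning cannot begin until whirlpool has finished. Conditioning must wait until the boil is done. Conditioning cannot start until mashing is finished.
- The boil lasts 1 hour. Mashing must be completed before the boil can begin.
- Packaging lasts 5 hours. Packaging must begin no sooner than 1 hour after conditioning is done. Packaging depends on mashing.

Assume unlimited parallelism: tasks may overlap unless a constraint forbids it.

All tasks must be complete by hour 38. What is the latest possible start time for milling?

Packaging must finish by hour 38; it takes 5 hours, so it must start by 38 − 5 = hour 33.
Conditioning has to be done before packaging (must start by hour 33, minus 1-hour gap → hour 32). That means finishing by hour 32, i.e. starting by 32 − 9 = hour 23.
Since conditioning (must start by hour 23) depends on it, whirlpool must finish by hour 23. Backing off its 2-hour duration gives a latest start of hour 21.
Lautering must finish before whirlpool (must start by hour 21). With a 6-hour duration, lautering must start by 21 − 6 = hour 15.
The boil feeds into conditioning (must start by hour 23); so the boil must finish by hour 23 and therefore start by hour 22.
Mashing must finish in time for lautering (must start by hour 15, minus 1-hour gap → hour 14); the boil (must start by hour 22); conditioning (must start by hour 23); packaging (must start by hour 33). The tightest is hour 14, so mashing must start by 14 − 4 = hour 10.
Milling has several dependents: mashing (must start by hour 10); lautering (must start by hour 15). The earliest of those limits is hour 10, so milling must start by 10 − 5 = hour 5.

5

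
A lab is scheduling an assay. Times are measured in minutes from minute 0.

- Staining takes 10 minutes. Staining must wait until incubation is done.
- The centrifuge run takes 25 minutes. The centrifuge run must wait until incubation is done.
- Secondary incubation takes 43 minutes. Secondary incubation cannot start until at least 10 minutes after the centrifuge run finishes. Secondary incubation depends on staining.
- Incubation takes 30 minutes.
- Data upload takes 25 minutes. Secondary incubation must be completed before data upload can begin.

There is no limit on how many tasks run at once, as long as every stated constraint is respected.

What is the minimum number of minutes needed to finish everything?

133

Incubation can start immediately at minute 0; it finishes at minute 30.
Staining cannot begin until incubation (finishes minute 30). It runs from minute 30 to 30 + 10 = minute 40.
After incubation (finishes minute 30), the centrifuge run can start at minute 30 and finishes at minute 55.
Secondary incubation needs all of the centrifuge run (finishes minute 55, plus 10-minute gap → minute 65); staining (finishes minute 40). That puts its earliest start at minute 65; it finishes at 65 + 43 = minute 108.
Data upload cannot begin until secondary incubation (finishes minute 108). It runs from minute 108 to 108 + 25 = minute 133.
All tasks are finished once the last one completes. Finish times: Incubation at 30, The centrifuge run at 55, Staining at 40, Secondary incubation at 108, Data upload at 133. The latest is minute 133.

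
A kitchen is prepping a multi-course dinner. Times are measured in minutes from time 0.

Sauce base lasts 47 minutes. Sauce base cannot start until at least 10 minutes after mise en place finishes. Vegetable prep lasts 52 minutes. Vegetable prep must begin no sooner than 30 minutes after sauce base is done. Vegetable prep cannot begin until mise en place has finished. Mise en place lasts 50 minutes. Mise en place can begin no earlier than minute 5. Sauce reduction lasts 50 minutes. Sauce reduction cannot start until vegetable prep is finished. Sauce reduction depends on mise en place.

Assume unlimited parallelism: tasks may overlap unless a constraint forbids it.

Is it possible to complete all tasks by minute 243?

No

Mise en place waits on its own release at minute 5, so it starts at minute 5 and finishes at 5 + 50 = minute 55.
Sauce base waits on mise en place (finishes minute 55, plus 10-minute gap → minute 65), so it starts at minute 65 and finishes at 65 + 47 = minute 112.
Vegetable prep needs all of sauce base (finishes minute 112, plus 30-minute gap → minute 142); mise en place (finishes minute 55). That puts its earliest start at minute 142; it finishes at 142 + 52 = minute 194.
Sauce reduction has to wait for vegetable prep (finishes minute 194); mise en place (finishes minute 55). The latest of these is minute 194, so sauce reduction runs minute 194 to 194 + 50 = minute 244.
The earliest everything can be done is minute 244, which is after the deadline of 243, so it is not possible.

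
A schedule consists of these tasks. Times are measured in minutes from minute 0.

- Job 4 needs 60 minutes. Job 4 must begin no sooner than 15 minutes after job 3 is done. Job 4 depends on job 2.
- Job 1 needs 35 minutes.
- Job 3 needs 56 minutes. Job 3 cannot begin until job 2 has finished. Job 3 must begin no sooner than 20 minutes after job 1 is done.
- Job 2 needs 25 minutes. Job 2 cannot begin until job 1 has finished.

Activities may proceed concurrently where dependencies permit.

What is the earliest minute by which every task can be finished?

191

Job 1 has no prerequisites, so it starts at minute 0 and finishes at minute 35.
After job 1 (finishes minute 35), job 2 can start at minute 35 and finishes at minute 60.
Job 3 cannot start until job 2 (finishes minute 60); job 1 (finishes minute 35, plus 20-minute gap → minute 55). The controlling bound is minute 60, so job 3 finishes at 60 + 56 = minute 116.
Job 4 has to wait for job 3 (finishes minute 116, plus 15-minute gap → minute 131); job 2 (finishes minute 60). The latest of these is minute 131, so job 4 runs minute 131 to 131 + 60 = minute 191.
All tasks are finished once the last one completes. Finish times: Job 1 at 35, Job 2 at 60, Job 3 at 116, Job 4 at 191. The latest is minute 191.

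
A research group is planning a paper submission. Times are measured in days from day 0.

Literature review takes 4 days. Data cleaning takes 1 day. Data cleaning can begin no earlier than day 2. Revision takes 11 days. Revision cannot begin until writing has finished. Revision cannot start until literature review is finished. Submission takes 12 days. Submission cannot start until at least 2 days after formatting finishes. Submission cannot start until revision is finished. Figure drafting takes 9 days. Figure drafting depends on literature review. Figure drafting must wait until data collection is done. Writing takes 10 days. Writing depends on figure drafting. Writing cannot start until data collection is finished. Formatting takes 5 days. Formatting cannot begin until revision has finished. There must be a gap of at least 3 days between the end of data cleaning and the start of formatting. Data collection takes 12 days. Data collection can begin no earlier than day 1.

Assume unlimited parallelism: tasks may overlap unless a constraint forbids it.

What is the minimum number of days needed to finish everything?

Data cleaning waits on its own release at day 2, so it starts at day 2 and finishes at 2 + 1 = day 3.
After its own release at day 1, data collection can start at day 1 and finishes at day 13.
Literature review has no prerequisites, so it starts at day 0 and finishes at day 4.
Figure drafting has to wait for literature review (finishes day 4); data collection (finishes day 13). The latest of these is day 13, so figure drafting runs day 13 to 13 + 9 = day 22.
Writing needs all of figure drafting (finishes day 22); data collection (finishes day 13). That puts its earliest start at day 22; it finishes at 22 + 10 = day 32.
Revision needs all of writing (finishes day 32); literature review (finishes day 4). That puts its earliest start at day 32; it finishes at 32 + 11 = day 43.
Formatting has to wait for revision (finishes day 43); data cleaning (finishes day 3, plus 3-day gap → day 6). The latest of these is day 43, so formatting runs day 43 to 43 + 5 = day 48.
Submission cannot start until formatting (finishes day 48, plus 2-day gap → day 50); revision (finishes day 43). The controlling bound is day 50, so submission finishes at 50 + 12 = day 62.
All tasks are finished once the last one completes. Finish times: Literature review at 4, Data collection at 13, Data cleaning at 3, Figure drafting at 22, Writing at 32, Revision at 43, Formatting at 48, Submission at 62. The latest is day 62.

62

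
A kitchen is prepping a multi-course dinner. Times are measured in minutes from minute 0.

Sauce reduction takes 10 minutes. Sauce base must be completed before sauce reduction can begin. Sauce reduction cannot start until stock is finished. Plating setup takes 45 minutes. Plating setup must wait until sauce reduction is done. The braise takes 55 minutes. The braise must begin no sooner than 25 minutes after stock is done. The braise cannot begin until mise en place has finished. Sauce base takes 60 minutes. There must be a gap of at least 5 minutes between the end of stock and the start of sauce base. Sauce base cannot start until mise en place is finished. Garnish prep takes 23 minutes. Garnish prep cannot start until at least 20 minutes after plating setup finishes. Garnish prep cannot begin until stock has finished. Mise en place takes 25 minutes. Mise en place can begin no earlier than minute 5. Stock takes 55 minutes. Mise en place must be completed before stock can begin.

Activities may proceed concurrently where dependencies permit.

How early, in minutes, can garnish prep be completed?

Mise en place cannot begin until its own release at minute 5. It runs from minute 5 to 5 + 25 = minute 30.
After mise en place (finishes minute 30), stock can start at minute 30 and finishes at minute 85.
Sauce base cannot start until stock (finishes minute 85, plus 5-minute gap → minute 90); mise en place (finishes minute 30). The controlling bound is minute 90, so sauce base finishes at 90 + 60 = minute 150.
For sauce reduction: sauce base (finishes minute 150); stock (finishes minute 85). Taking the maximum gives a start of minute 150, and it finishes at 150 + 10 = minute 160.
Plating setup cannot begin until sauce reduction (finishes minute 160). It runs from minute 160 to 160 + 45 = minute 205.
For garnish prep: plating setup (finishes minute 205, plus 20-minute gap → minute 225); stock (finishes minute 85). Taking the maximum gives a start of minute 225, and it finishes at 225 + 23 = minute 248.

248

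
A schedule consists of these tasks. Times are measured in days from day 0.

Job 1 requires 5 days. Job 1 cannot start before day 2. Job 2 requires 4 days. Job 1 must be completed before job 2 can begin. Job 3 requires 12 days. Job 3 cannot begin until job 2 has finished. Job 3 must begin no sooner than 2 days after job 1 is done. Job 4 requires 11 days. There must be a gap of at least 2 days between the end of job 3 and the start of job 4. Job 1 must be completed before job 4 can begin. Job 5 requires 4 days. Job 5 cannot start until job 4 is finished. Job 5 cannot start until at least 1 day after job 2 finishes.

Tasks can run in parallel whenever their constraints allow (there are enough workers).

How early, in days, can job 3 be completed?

23

Job 1 cannot begin until its own release at day 2. It runs from day 2 to 2 + 5 = day 7.
After job 1 (finishes day 7), job 2 can start at day 7 and finishes at day 11.
Job 3 has to wait for job 2 (finishes day 11); job 1 (finishes day 7, plus 2-day gap → day 9). The latest of these is day 11, so job 3 runs day 11 to 11 + 12 = day 23.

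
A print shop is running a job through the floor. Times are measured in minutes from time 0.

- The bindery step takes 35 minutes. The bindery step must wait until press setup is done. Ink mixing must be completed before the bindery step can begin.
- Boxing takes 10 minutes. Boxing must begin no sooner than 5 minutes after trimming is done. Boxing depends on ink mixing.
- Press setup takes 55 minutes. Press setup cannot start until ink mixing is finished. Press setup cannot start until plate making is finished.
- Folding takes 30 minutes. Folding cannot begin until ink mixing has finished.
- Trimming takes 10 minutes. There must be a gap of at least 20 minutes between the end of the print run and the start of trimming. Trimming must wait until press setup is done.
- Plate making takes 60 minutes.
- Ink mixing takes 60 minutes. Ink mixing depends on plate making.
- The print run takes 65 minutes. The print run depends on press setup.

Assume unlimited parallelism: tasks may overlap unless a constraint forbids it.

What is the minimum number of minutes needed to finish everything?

Nothing blocks plate making, so it runs from minute 0 to minute 60.
After plate making (finishes minute 60), ink mixing can start at minute 60 and finishes at minute 120.
Folding waits on ink mixing (finishes minute 120), so it starts at minute 120 and finishes at 120 + 30 = minute 150.
Press setup needs all of ink mixing (finishes minute 120); plate making (finishes minute 60). That puts its earliest start at minute 120; it finishes at 120 + 55 = minute 175.
The bindery step has to wait for press setup (finishes minute 175); ink mixing (finishes minute 120). The latest of these is minute 175, so the bindery step runs minute 175 to 175 + 35 = minute 210.
The print run cannot begin until press setup (finishes minute 175). It runs from minute 175 to 175 + 65 = minute 240.
Trimming has to wait for the print run (finishes minute 240, plus 20-minute gap → minute 260); press setup (finishes minute 175). The latest of these is minute 260, so trimming runs minute 260 to 260 + 10 = minute 270.
Boxing needs all of trimming (finishes minute 270, plus 5-minute gap → minute 275); ink mixing (finishes minute 120). That puts its earliest start at minute 275; it finishes at 275 + 10 = minute 285.
All tasks are finished once the last one completes. Finish times: Plate making at 60, Ink mixing at 120, Press setup at 175, The print run at 240, Trimming at 270, Folding at 150, The bindery step at 210, Boxing at 285. The latest is minute 285.

285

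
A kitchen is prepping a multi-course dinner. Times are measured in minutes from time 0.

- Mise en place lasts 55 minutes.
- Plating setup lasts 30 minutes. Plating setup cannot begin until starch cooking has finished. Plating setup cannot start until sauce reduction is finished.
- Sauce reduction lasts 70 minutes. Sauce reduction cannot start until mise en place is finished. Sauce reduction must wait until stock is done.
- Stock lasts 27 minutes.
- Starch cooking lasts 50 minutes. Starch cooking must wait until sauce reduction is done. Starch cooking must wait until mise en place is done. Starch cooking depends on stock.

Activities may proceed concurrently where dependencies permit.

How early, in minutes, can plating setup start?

Stock can start immediately at minute 0; it finishes at minute 27.
Nothing blocks mise en place, so it runs from minute 0 to minute 55.
Sauce reduction cannot start until mise en place (finishes minute 55); stock (finishes minute 27). The controlling bound is minute 55, so sauce reduction finishes at 55 + 70 = minute 125.
Starch cooking cannot start until sauce reduction (finishes minute 125); mise en place (finishes minute 55); stock (finishes minute 27). The controlling bound is minute 125, so starch cooking finishes at 125 + 50 = minute 175.
Plating setup waits on starch cooking (finishes minute 175); sauce reduction (finishes minute 125). The latest of these is minute 175, which is the earliest plating setup can start.

175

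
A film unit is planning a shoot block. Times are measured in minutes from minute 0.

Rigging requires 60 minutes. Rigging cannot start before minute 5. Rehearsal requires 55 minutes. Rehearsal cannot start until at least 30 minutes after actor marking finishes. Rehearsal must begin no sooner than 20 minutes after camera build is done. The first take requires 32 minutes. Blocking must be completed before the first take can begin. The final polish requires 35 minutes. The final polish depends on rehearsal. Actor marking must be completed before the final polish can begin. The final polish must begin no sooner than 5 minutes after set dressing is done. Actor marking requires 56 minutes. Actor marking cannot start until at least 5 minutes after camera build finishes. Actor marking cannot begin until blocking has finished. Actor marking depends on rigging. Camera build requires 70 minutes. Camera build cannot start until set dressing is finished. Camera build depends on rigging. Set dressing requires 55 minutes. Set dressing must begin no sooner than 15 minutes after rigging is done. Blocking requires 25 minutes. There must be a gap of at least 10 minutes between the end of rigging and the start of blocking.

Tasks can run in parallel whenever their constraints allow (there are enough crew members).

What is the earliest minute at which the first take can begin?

Rigging cannot begin until its own release at minute 5. It runs from minute 5 to 5 + 60 = minute 65.
After rigging (finishes minute 65, plus 10-minute gap → minute 75), blocking can start at minute 75 and finishes at minute 100.
The first take waits on blocking (finishes minute 100), so the earliest it can start is minute 100.

100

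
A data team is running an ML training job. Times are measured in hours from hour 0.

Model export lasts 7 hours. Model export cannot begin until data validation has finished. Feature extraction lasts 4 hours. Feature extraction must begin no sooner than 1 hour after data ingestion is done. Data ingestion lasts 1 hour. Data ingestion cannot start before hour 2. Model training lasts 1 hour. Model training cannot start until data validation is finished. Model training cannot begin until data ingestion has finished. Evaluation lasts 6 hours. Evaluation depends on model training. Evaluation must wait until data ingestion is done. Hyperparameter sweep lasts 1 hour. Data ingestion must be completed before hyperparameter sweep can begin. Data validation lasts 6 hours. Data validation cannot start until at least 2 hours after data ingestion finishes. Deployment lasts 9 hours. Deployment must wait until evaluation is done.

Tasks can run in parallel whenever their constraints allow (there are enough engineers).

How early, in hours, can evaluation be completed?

18

Data ingestion waits on its own release at hour 2, so it starts at hour 2 and finishes at 2 + 1 = hour 3.
After data ingestion (finishes hour 3, plus 2-hour gap → hour 5), data validation can start at hour 5 and finishes at hour 11.
For model training: data validation (finishes hour 11); data ingestion (finishes hour 3). Taking the maximum gives a start of hour 11, and it finishes at 11 + 1 = hour 12.
Evaluation cannot start until model training (finishes hour 12); data ingestion (finishes hour 3). The controlling bound is hour 12, so evaluation finishes at 12 + 6 = hour 18.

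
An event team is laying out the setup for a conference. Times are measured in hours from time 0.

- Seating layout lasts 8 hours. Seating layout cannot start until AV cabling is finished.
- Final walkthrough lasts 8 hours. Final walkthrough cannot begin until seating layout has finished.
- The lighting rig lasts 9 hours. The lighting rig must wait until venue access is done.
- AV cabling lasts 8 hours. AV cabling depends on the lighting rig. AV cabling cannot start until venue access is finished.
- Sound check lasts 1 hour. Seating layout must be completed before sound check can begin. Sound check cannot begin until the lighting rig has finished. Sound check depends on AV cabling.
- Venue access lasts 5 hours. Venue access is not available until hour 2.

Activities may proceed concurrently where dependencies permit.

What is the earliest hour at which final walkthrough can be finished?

40

After its own release at hour 2, venue access can start at hour 2 and finishes at hour 7.
After venue access (finishes hour 7), the lighting rig can start at hour 7 and finishes at hour 16.
For AV cabling: the lighting rig (finishes hour 16); venue access (finishes hour 7). Taking the maximum gives a start of hour 16, and it finishes at 16 + 8 = hour 24.
Seating layout waits on AV cabling (finishes hour 24), so it starts at hour 24 and finishes at 24 + 8 = hour 32.
Final walkthrough cannot begin until seating layout (finishes hour 32). It runs from hour 32 to 32 + 8 = hour 40.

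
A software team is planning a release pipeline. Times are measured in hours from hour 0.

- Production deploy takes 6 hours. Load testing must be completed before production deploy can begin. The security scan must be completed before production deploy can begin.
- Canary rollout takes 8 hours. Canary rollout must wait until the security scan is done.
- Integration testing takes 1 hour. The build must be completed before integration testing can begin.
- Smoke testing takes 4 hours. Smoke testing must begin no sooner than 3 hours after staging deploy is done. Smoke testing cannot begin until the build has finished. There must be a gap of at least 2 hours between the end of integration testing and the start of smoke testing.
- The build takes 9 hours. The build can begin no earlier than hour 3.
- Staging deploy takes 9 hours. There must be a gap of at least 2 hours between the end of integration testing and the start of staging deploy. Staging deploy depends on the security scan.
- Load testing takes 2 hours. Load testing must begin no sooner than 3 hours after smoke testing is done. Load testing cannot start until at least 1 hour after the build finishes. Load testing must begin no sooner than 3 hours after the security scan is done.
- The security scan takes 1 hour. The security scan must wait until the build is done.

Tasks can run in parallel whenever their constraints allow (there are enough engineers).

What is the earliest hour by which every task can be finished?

The build cannot begin until its own release at hour 3. It runs from hour 3 to 3 + 9 = hour 12.
The security scan waits on the build (finishes hour 12), so it starts at hour 12 and finishes at 12 + 1 = hour 13.
Canary rollout waits on the security scan (finishes hour 13), so it starts at hour 13 and finishes at 13 + 8 = hour 21.
Integration testing waits on the build (finishes hour 12), so it starts at hour 12 and finishes at 12 + 1 = hour 13.
Staging deploy needs all of integration testing (finishes hour 13, plus 2-hour gap → hour 15); the security scan (finishes hour 13). That puts its earliest start at hour 15; it finishes at 15 + 9 = hour 24.
Smoke testing needs all of staging deploy (finishes hour 24, plus 3-hour gap → hour 27); the build (finishes hour 12); integration testing (finishes hour 13, plus 2-hour gap → hour 15). That puts its earliest start at hour 27; it finishes at 27 + 4 = hour 31.
Load testing needs all of smoke testing (finishes hour 31, plus 3-hour gap → hour 34); the build (finishes hour 12, plus 1-hour gap → hour 13); the security scan (finishes hour 13, plus 3-hour gap → hour 16). That puts its earliest start at hour 34; it finishes at 34 + 2 = hour 36.
Production deploy cannot start until load testing (finishes hour 36); the security scan (finishes hour 13). The controlling bound is hour 36, so production deploy finishes at 36 + 6 = hour 42.
All tasks are finished once the last one completes. Finish times: The build at 12, Integration testing at 13, The security scan at 13, Staging deploy at 24, Smoke testing at 31, Canary rollout at 21, Load testing at 36, Production deploy at 42. The latest is hour 42.

42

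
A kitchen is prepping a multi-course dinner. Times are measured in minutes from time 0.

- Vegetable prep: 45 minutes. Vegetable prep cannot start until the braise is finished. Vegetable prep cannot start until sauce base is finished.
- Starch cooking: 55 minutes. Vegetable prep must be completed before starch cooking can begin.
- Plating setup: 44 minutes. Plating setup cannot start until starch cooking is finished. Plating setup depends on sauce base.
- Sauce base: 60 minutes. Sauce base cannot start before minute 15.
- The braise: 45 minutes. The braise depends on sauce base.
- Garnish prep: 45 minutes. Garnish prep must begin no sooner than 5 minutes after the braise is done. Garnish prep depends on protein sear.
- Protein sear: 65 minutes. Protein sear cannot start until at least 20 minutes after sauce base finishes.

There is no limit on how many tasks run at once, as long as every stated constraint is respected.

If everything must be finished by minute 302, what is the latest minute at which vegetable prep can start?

158

Plating setup has no dependents, so it just needs to finish by minute 302. Starting by 302 − 44 = minute 258 achieves that.
Starch cooking has to be done before plating setup (must start by minute 258). That means finishing by minute 258, i.e. starting by 258 − 55 = minute 203.
Since starch cooking (must start by minute 203) depends on it, vegetable prep must finish by minute 203. Backing off its 45-minute duration gives a latest start of minute 158.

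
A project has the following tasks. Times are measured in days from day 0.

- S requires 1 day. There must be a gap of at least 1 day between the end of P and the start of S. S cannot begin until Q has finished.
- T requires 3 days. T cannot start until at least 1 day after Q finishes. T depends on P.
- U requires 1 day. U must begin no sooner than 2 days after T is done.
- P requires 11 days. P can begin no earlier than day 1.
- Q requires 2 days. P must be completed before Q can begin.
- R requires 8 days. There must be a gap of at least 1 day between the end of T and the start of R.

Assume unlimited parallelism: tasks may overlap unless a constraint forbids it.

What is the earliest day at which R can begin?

19

P waits on its own release at day 1, so it starts at day 1 and finishes at 1 + 11 = day 12.
Q waits on P (finishes day 12), so it starts at day 12 and finishes at 12 + 2 = day 14.
T needs all of Q (finishes day 14, plus 1-day gap → day 15); P (finishes day 12). That puts its earliest start at day 15; it finishes at 15 + 3 = day 18.
R waits on T (finishes day 18, plus 1-day gap → day 19), so the earliest it can start is day 19.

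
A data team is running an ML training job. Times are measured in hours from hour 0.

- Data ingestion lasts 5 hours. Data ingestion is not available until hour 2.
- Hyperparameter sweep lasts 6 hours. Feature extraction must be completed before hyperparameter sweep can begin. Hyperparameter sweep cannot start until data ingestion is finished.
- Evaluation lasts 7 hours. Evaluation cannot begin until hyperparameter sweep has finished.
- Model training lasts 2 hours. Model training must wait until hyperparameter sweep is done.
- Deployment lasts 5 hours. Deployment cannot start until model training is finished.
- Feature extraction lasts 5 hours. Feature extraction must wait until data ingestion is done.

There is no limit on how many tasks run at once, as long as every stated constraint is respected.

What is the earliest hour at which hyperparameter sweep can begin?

12

Data ingestion cannot begin until its own release at hour 2. It runs from hour 2 to 2 + 5 = hour 7.
Feature extraction cannot begin until data ingestion (finishes hour 7). It runs from hour 7 to 7 + 5 = hour 12.
Hyperparameter sweep waits on feature extraction (finishes hour 12); data ingestion (finishes hour 7). The latest of these is hour 12, which is the earliest hyperparameter sweep can start.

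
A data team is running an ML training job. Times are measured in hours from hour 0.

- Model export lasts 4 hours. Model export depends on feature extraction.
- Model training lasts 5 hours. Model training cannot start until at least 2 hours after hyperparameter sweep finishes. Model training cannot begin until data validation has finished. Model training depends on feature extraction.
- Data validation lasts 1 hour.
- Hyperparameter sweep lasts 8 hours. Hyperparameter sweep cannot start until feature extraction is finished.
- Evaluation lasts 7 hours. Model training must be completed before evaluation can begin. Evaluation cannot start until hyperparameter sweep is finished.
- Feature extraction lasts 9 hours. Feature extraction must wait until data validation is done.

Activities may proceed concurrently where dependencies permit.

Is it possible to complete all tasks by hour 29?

Data validation can start immediately at hour 0; it finishes at hour 1.
Feature extraction cannot begin until data validation (finishes hour 1). It runs from hour 1 to 1 + 9 = hour 10.
Model export cannot begin until feature extraction (finishes hour 10). It runs from hour 10 to 10 + 4 = hour 14.
Hyperparameter sweep cannot begin until feature extraction (finishes hour 10). It runs from hour 10 to 10 + 8 = hour 18.
Model training cannot start until hyperparameter sweep (finishes hour 18, plus 2-hour gap → hour 20); data validation (finishes hour 1); feature extraction (finishes hour 10). The controlling bound is hour 20, so model training finishes at 20 + 5 = hour 25.
Evaluation needs all of model training (finishes hour 25); hyperparameter sweep (finishes hour 18). That puts its earliest start at hour 25; it finishes at 25 + 7 = hour 32.
The earliest everything can be done is hour 32, which is after the deadline of 29, so it is not possible.

No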